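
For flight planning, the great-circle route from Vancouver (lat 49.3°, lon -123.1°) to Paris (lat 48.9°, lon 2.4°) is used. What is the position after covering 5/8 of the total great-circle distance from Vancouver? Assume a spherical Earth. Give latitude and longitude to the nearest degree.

≈ lat 67°, lon -37°

Write both endpoints as unit vectors p₁, p₂ with components (cos φ cos λ, cos φ sin λ, sin φ).
The central angle between the endpoints is δ = arccos(p₁·p₂) ≈ 1.243 rad (71.2°).
Interpolate at f = 5/8 with slerp weights a = sin((1−f)δ)/sin δ ≈ 0.475, b = sin(fδ)/sin δ ≈ 0.740.
p = a·p₁ + b·p₂ ≈ (0.317, -0.239, 0.918); φ = arcsin(p_z) ≈ 66.60°, λ = atan2(p_y, p_x) ≈ -36.98°.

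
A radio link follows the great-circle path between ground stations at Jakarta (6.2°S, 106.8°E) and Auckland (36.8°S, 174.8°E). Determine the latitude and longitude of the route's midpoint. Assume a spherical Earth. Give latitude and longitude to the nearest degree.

Convert each endpoint to a unit vector on the sphere (x = cos φ cos λ, y = cos φ sin λ, z = sin φ).
The central angle between the endpoints is δ = arccos(p₁·p₂) ≈ 1.199 rad (68.7°).
Interpolate at f = 1/2 with slerp weights a = sin((1−f)δ)/sin δ ≈ 0.606, b = sin(fδ)/sin δ ≈ 0.606.
p = a·p₁ + b·p₂ ≈ (-0.657, 0.620, -0.428); φ = arcsin(p_z) ≈ -25.36°, λ = atan2(p_y, p_x) ≈ 136.64°.

≈ 25°S, 137°E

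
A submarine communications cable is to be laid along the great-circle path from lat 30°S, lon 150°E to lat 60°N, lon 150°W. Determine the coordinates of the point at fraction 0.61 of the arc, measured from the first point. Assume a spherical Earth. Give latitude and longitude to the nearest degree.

≈ lat 27°N, lon 176°E

Convert each endpoint to a unit vector on the sphere (x = cos φ cos λ, y = cos φ sin λ, z = sin φ).
The central angle between the endpoints is δ = arccos(p₁·p₂) ≈ 1.789 rad (102.5°).
Interpolate at f = 0.61 with slerp weights a = sin((1−f)δ)/sin δ ≈ 0.658, b = sin(fδ)/sin δ ≈ 0.909.
p = a·p₁ + b·p₂ ≈ (-0.887, 0.058, 0.458); φ = arcsin(p_z) ≈ 27.26°, λ = atan2(p_y, p_x) ≈ 176.27°.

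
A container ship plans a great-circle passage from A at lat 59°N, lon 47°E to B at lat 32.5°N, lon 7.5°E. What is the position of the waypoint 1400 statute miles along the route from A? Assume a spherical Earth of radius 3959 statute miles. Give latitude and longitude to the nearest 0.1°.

≈ lat 46.2°N, lon 20.7°E

The haversine formula gives a central angle δ ≈ 0.651 rad (37.3°) between the endpoints. The total great-circle distance is δ·R ≈ 0.651 × 3959 ≈ 2576 mi, so the target fraction is f = 1400/2576 ≈ 0.544.
Interpolate at f ≈ 0.544 with slerp weights a = sin((1−f)δ)/sin δ ≈ 0.483, b = sin(fδ)/sin δ ≈ 0.572.
p = a·p₁ + b·p₂ ≈ (0.648, 0.245, 0.721); φ = arcsin(p_z) ≈ 46.17°, λ = atan2(p_y, p_x) ≈ 20.71°.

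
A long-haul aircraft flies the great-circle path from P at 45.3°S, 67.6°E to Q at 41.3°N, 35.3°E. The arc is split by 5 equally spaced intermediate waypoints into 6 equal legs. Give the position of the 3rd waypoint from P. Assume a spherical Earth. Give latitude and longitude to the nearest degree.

≈ 2°S, 51°E

Convert each endpoint to a unit vector on the sphere (x = cos φ cos λ, y = cos φ sin λ, z = sin φ).
The central angle between the endpoints is δ = arccos(p₁·p₂) ≈ 1.593 rad (91.3°).
Interpolate at f = 3/6 with slerp weights a = sin((1−f)δ)/sin δ ≈ 0.715, b = sin(fδ)/sin δ ≈ 0.715.
p = a·p₁ + b·p₂ ≈ (0.630, 0.776, -0.036); φ = arcsin(p_z) ≈ -2.08°, λ = atan2(p_y, p_x) ≈ 50.90°.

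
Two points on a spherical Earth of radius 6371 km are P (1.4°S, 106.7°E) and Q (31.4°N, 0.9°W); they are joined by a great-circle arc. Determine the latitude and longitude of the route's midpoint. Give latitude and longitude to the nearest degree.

From cos δ = sin φ₁ sin φ₂ + cos φ₁ cos φ₂ cos Δλ, the central angle is δ ≈ 1.845 rad (105.7°).
Interpolate at f = 1/2 with slerp weights a = sin((1−f)δ)/sin δ ≈ 0.828, b = sin(fδ)/sin δ ≈ 0.828.
p = a·p₁ + b·p₂ ≈ (0.469, 0.782, 0.411); φ = arcsin(p_z) ≈ 24.28°, λ = atan2(p_y, p_x) ≈ 59.05°.

≈ (24°N, 59°E)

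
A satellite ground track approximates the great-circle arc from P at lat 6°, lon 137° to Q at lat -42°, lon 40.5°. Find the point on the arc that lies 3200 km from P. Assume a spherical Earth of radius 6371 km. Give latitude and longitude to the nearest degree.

≈ lat -13°, lon 115°

Write both endpoints as unit vectors p₁, p₂ with components (cos φ cos λ, cos φ sin λ, sin φ).
The central angle between the endpoints is δ = arccos(p₁·p₂) ≈ 1.725 rad (98.8°). The total great-circle distance is δ·R ≈ 1.725 × 6371 ≈ 10990 km, so the target fraction is f = 3200/10990 ≈ 0.291.
Interpolate at f ≈ 0.291 with slerp weights a = sin((1−f)δ)/sin δ ≈ 0.951, b = sin(fδ)/sin δ ≈ 0.487.
p = a·p₁ + b·p₂ ≈ (-0.417, 0.880, -0.227); φ = arcsin(p_z) ≈ -13.09°, λ = atan2(p_y, p_x) ≈ 115.33°.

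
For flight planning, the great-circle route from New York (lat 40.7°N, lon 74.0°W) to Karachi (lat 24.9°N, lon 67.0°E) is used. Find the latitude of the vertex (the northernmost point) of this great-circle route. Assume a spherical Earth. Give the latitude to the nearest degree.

The great circle lies in the plane with unit normal n̂ = (p₁ × p₂)/|p₁ × p₂|.
Here n̂_z ≈ +0.448; the vertex latitude is φ_max = arccos|n̂_z| ≈ 63.4°.
Check via Clairaut: cos φ_max = |cos φ₁| · sin C = cos(40.7°)·sin(36.2°) ≈ 0.448, again giving ≈ 63.4°.

≈ 63°N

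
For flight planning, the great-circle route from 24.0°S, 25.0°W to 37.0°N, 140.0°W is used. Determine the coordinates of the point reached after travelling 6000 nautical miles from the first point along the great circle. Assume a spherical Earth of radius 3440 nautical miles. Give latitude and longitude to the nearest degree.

Write both endpoints as unit vectors p₁, p₂ with components (cos φ cos λ, cos φ sin λ, sin φ).
The central angle between the endpoints is δ = arccos(p₁·p₂) ≈ 2.157 rad (123.6°). The total great-circle distance is δ·R ≈ 2.157 × 3440 ≈ 7420 nmi, so the target fraction is f = 6000/7420 ≈ 0.809.
Interpolate at f ≈ 0.809 with slerp weights a = sin((1−f)δ)/sin δ ≈ 0.481, b = sin(fδ)/sin δ ≈ 1.182.
p = a·p₁ + b·p₂ ≈ (-0.325, -0.793, 0.516); φ = arcsin(p_z) ≈ 31.05°, λ = atan2(p_y, p_x) ≈ -112.27°.

≈ 31°N, 112°W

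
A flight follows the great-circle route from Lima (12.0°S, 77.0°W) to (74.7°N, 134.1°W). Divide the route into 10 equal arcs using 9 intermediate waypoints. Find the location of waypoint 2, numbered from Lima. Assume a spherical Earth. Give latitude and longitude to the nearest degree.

≈ (6°N, 81°W)

Write both endpoints as unit vectors p₁, p₂ with components (cos φ cos λ, cos φ sin λ, sin φ).
The central angle between the endpoints is δ = arccos(p₁·p₂) ≈ 1.631 rad (93.5°).
Interpolate at f = 2/10 with slerp weights a = sin((1−f)δ)/sin δ ≈ 0.967, b = sin(fδ)/sin δ ≈ 0.321.
p = a·p₁ + b·p₂ ≈ (0.154, -0.982, 0.109); φ = arcsin(p_z) ≈ 6.24°, λ = atan2(p_y, p_x) ≈ -81.10°.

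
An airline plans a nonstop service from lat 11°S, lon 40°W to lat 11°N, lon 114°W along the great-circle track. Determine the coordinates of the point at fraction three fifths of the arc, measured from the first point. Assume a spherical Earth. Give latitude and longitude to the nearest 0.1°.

≈ lat 2.4°N, lon 84.3°W

Convert each endpoint to a unit vector on the sphere (x = cos φ cos λ, y = cos φ sin λ, z = sin φ).
The central angle between the endpoints is δ = arccos(p₁·p₂) ≈ 1.340 rad (76.8°).
Interpolate at f = 3/5 with slerp weights a = sin((1−f)δ)/sin δ ≈ 0.525, b = sin(fδ)/sin δ ≈ 0.740.
p = a·p₁ + b·p₂ ≈ (0.099, -0.994, 0.041); φ = arcsin(p_z) ≈ 2.35°, λ = atan2(p_y, p_x) ≈ -84.31°.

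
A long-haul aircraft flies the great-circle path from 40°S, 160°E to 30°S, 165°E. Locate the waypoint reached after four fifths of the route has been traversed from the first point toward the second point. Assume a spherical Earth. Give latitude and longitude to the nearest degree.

≈ 32°S, 164°E

Convert each endpoint to a unit vector on the sphere (x = cos φ cos λ, y = cos φ sin λ, z = sin φ).
The central angle between the endpoints is δ = arccos(p₁·p₂) ≈ 0.189 rad (10.8°).
Interpolate at f = 4/5 with slerp weights a = sin((1−f)δ)/sin δ ≈ 0.201, b = sin(fδ)/sin δ ≈ 0.802.
p = a·p₁ + b·p₂ ≈ (-0.815, 0.232, -0.530); φ = arcsin(p_z) ≈ -32.02°, λ = atan2(p_y, p_x) ≈ 164.09°.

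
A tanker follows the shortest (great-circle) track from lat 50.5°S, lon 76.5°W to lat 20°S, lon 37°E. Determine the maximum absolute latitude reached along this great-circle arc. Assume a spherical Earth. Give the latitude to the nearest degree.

≈ 57°S

The great circle lies in the plane with unit normal n̂ = (p₁ × p₂)/|p₁ × p₂|.
Here n̂_z ≈ +0.548; the vertex latitude is φ_max = arccos|n̂_z| ≈ 56.7°.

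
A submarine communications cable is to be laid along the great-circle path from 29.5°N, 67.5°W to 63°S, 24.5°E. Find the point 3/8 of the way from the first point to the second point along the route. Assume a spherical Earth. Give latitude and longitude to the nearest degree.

Convert each endpoint to a unit vector on the sphere (x = cos φ cos λ, y = cos φ sin λ, z = sin φ).
The central angle between the endpoints is δ = arccos(p₁·p₂) ≈ 2.040 rad (116.9°).
Interpolate at f = 3/8 with slerp weights a = sin((1−f)δ)/sin δ ≈ 1.073, b = sin(fδ)/sin δ ≈ 0.777.
p = a·p₁ + b·p₂ ≈ (0.678, -0.716, -0.164); φ = arcsin(p_z) ≈ -9.43°, λ = atan2(p_y, p_x) ≈ -46.57°.

≈ 9°S, 47°W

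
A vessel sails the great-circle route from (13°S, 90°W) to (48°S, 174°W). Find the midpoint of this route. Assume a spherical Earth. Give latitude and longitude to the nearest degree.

The haversine formula gives a central angle δ ≈ 1.333 rad (76.4°) between the endpoints.
Interpolate at f = 1/2 with slerp weights a = sin((1−f)δ)/sin δ ≈ 0.636, b = sin(fδ)/sin δ ≈ 0.636.
p = a·p₁ + b·p₂ ≈ (-0.423, -0.664, -0.616); φ = arcsin(p_z) ≈ -38.02°, λ = atan2(p_y, p_x) ≈ -122.51°.

≈ (38°S, 123°W)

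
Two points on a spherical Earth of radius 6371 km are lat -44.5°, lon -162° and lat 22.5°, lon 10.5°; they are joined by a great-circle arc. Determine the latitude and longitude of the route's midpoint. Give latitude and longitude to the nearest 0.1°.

≈ lat -53.5°, lon -12.7°

Write both endpoints as unit vectors p₁, p₂ with components (cos φ cos λ, cos φ sin λ, sin φ).
The central angle between the endpoints is δ = arccos(p₁·p₂) ≈ 2.743 rad (157.2°).
Interpolate at f = 1/2 with slerp weights a = sin((1−f)δ)/sin δ ≈ 2.525, b = sin(fδ)/sin δ ≈ 2.525.
p = a·p₁ + b·p₂ ≈ (0.581, -0.131, -0.803); φ = arcsin(p_z) ≈ -53.45°, λ = atan2(p_y, p_x) ≈ -12.75°.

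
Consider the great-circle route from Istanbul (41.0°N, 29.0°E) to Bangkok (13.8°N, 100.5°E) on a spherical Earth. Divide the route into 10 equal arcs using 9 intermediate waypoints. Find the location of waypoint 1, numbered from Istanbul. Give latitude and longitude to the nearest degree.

≈ (40°N, 38°E)

Convert each endpoint to a unit vector on the sphere (x = cos φ cos λ, y = cos φ sin λ, z = sin φ).
The central angle between the endpoints is δ = arccos(p₁·p₂) ≈ 1.171 rad (67.1°).
Interpolate at f = 1/10 with slerp weights a = sin((1−f)δ)/sin δ ≈ 0.944, b = sin(fδ)/sin δ ≈ 0.127.
p = a·p₁ + b·p₂ ≈ (0.601, 0.466, 0.649); φ = arcsin(p_z) ≈ 40.50°, λ = atan2(p_y, p_x) ≈ 37.84°.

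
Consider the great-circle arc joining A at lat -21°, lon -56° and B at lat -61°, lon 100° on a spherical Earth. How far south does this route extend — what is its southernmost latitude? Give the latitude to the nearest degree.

≈ -79°

The great circle lies in the plane with unit normal n̂ = (p₁ × p₂)/|p₁ × p₂|.
Here n̂_z ≈ +0.185; the vertex latitude is φ_max = arccos|n̂_z| ≈ 79.3°.
Check via Clairaut: cos φ_max = |cos φ₁| · sin C = cos(21.0°)·sin(168.6°) ≈ 0.185, again giving ≈ 79.3°.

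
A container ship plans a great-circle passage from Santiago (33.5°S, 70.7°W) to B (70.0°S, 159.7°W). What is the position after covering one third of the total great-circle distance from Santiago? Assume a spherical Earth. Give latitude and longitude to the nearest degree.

≈ (51°S, 83°W)

The haversine formula gives a central angle δ ≈ 1.020 rad (58.4°) between the endpoints.
Interpolate at f = 1/3 with slerp weights a = sin((1−f)δ)/sin δ ≈ 0.738, b = sin(fδ)/sin δ ≈ 0.391.
p = a·p₁ + b·p₂ ≈ (0.078, -0.627, -0.775); φ = arcsin(p_z) ≈ -50.80°, λ = atan2(p_y, p_x) ≈ -82.93°.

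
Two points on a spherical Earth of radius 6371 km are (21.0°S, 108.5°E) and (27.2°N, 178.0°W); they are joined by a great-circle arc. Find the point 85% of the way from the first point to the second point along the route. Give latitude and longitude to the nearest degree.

≈ (21°N, 170°E)

The haversine formula gives a central angle δ ≈ 1.499 rad (85.9°) between the endpoints.
Interpolate at f = 0.85 with slerp weights a = sin((1−f)δ)/sin δ ≈ 0.223, b = sin(fδ)/sin δ ≈ 0.959.
p = a·p₁ + b·p₂ ≈ (-0.918, 0.168, 0.358); φ = arcsin(p_z) ≈ 20.99°, λ = atan2(p_y, p_x) ≈ 169.63°.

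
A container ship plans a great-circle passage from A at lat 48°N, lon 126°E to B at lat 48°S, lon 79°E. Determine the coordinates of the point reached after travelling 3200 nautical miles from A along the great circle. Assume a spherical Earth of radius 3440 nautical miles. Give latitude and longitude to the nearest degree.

≈ lat 1°S, lon 102°E

Convert each endpoint to a unit vector on the sphere (x = cos φ cos λ, y = cos φ sin λ, z = sin φ).
The central angle between the endpoints is δ = arccos(p₁·p₂) ≈ 1.820 rad (104.3°). The total great-circle distance is δ·R ≈ 1.820 × 3440 ≈ 6262 nmi, so the target fraction is f = 3200/6262 ≈ 0.511.
Interpolate at f ≈ 0.511 with slerp weights a = sin((1−f)δ)/sin δ ≈ 0.802, b = sin(fδ)/sin δ ≈ 0.827.
p = a·p₁ + b·p₂ ≈ (-0.210, 0.978, -0.019); φ = arcsin(p_z) ≈ -1.08°, λ = atan2(p_y, p_x) ≈ 102.11°.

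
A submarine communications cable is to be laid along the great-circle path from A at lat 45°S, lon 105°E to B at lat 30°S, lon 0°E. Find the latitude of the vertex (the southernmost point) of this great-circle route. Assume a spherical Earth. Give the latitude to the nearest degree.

The great circle lies in the plane with unit normal n̂ = (p₁ × p₂)/|p₁ × p₂|.
Here n̂_z ≈ -0.603; the vertex latitude is φ_max = arccos|n̂_z| ≈ 52.9°.

≈ 53°S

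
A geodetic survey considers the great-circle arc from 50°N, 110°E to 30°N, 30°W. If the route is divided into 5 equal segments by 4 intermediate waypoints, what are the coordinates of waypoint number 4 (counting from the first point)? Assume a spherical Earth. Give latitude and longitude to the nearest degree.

Write both endpoints as unit vectors p₁, p₂ with components (cos φ cos λ, cos φ sin λ, sin φ).
The central angle between the endpoints is δ = arccos(p₁·p₂) ≈ 1.614 rad (92.5°).
Interpolate at f = 4/5 with slerp weights a = sin((1−f)δ)/sin δ ≈ 0.318, b = sin(fδ)/sin δ ≈ 0.962.
p = a·p₁ + b·p₂ ≈ (0.652, -0.225, 0.724); φ = arcsin(p_z) ≈ 46.41°, λ = atan2(p_y, p_x) ≈ -19.03°.

≈ 46°N, 19°W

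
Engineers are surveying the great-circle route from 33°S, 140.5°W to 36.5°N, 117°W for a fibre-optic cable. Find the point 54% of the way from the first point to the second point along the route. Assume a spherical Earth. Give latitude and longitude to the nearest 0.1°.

Write both endpoints as unit vectors p₁, p₂ with components (cos φ cos λ, cos φ sin λ, sin φ).
The central angle between the endpoints is δ = arccos(p₁·p₂) ≈ 1.272 rad (72.9°).
Interpolate at f = 0.54 with slerp weights a = sin((1−f)δ)/sin δ ≈ 0.578, b = sin(fδ)/sin δ ≈ 0.664.
p = a·p₁ + b·p₂ ≈ (-0.616, -0.784, 0.080); φ = arcsin(p_z) ≈ 4.58°, λ = atan2(p_y, p_x) ≈ -128.18°.

≈ 4.6°N, 128.2°W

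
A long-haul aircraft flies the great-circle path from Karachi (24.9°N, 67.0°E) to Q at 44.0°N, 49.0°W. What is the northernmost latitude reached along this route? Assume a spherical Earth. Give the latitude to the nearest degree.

≈ 54°N

The great circle lies in the plane with unit normal n̂ = (p₁ × p₂)/|p₁ × p₂|.
Here n̂_z ≈ -0.586; the vertex latitude is φ_max = arccos|n̂_z| ≈ 54.1°.
Check via Clairaut: cos φ_max = |cos φ₁| · sin C = cos(24.9°)·sin(40.3°) ≈ 0.586, again giving ≈ 54.1°.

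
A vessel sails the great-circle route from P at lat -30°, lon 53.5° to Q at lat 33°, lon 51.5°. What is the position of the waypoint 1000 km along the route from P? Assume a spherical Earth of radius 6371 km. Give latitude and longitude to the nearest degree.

From cos δ = sin φ₁ sin φ₂ + cos φ₁ cos φ₂ cos Δλ, the central angle is δ ≈ 1.100 rad (63.0°). The total great-circle distance is δ·R ≈ 1.100 × 6371 ≈ 7008 km, so the target fraction is f = 1000/7008 ≈ 0.143.
Interpolate at f ≈ 0.143 with slerp weights a = sin((1−f)δ)/sin δ ≈ 0.908, b = sin(fδ)/sin δ ≈ 0.175.
p = a·p₁ + b·p₂ ≈ (0.559, 0.747, -0.359); φ = arcsin(p_z) ≈ -21.01°, λ = atan2(p_y, p_x) ≈ 53.18°.

≈ lat -21°, lon 53°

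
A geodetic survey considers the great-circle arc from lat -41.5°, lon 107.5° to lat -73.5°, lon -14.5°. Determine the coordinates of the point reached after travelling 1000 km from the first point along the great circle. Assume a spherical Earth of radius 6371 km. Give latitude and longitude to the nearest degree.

From cos δ = sin φ₁ sin φ₂ + cos φ₁ cos φ₂ cos Δλ, the central angle is δ ≈ 1.021 rad (58.5°). The total great-circle distance is δ·R ≈ 1.021 × 6371 ≈ 6504 km, so the target fraction is f = 1000/6504 ≈ 0.154.
Interpolate at f ≈ 0.154 with slerp weights a = sin((1−f)δ)/sin δ ≈ 0.892, b = sin(fδ)/sin δ ≈ 0.183.
p = a·p₁ + b·p₂ ≈ (-0.150, 0.624, -0.767); φ = arcsin(p_z) ≈ -50.07°, λ = atan2(p_y, p_x) ≈ 103.56°.

≈ lat -50°, lon 104°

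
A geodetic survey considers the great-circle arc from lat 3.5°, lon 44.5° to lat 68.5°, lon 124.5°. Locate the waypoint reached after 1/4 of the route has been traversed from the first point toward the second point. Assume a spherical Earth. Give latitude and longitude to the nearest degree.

The haversine formula gives a central angle δ ≈ 1.450 rad (83.1°) between the endpoints.
Interpolate at f = 1/4 with slerp weights a = sin((1−f)δ)/sin δ ≈ 0.892, b = sin(fδ)/sin δ ≈ 0.357.
p = a·p₁ + b·p₂ ≈ (0.561, 0.732, 0.387); φ = arcsin(p_z) ≈ 22.76°, λ = atan2(p_y, p_x) ≈ 52.54°.

≈ lat 23°, lon 53°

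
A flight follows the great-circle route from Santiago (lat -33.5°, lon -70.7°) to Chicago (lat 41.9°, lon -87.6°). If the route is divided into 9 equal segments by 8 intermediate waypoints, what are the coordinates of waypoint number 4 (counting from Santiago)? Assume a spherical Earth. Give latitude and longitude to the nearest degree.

≈ lat 0°, lon -78°

From cos δ = sin φ₁ sin φ₂ + cos φ₁ cos φ₂ cos Δλ, the central angle is δ ≈ 1.344 rad (77.0°).
Interpolate at f = 4/9 with slerp weights a = sin((1−f)δ)/sin δ ≈ 0.697, b = sin(fδ)/sin δ ≈ 0.577.
p = a·p₁ + b·p₂ ≈ (0.210, -0.978, 0.001); φ = arcsin(p_z) ≈ 0.04°, λ = atan2(p_y, p_x) ≈ -77.87°.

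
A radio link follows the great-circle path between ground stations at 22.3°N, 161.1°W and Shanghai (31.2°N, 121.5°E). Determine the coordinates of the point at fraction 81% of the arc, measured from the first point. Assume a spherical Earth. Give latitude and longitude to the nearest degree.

The haversine formula gives a central angle δ ≈ 1.193 rad (68.3°) between the endpoints.
Interpolate at f = 0.81 with slerp weights a = sin((1−f)δ)/sin δ ≈ 0.242, b = sin(fδ)/sin δ ≈ 0.885.
p = a·p₁ + b·p₂ ≈ (-0.607, 0.573, 0.550); φ = arcsin(p_z) ≈ 33.39°, λ = atan2(p_y, p_x) ≈ 136.65°.

≈ 33°N, 137°E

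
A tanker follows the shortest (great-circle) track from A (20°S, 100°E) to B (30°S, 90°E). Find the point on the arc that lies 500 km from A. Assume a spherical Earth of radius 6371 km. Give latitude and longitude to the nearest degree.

Write both endpoints as unit vectors p₁, p₂ with components (cos φ cos λ, cos φ sin λ, sin φ).
The central angle between the endpoints is δ = arccos(p₁·p₂) ≈ 0.235 rad (13.5°). The total great-circle distance is δ·R ≈ 0.235 × 6371 ≈ 1499 km, so the target fraction is f = 500/1499 ≈ 0.334.
Interpolate at f ≈ 0.334 with slerp weights a = sin((1−f)δ)/sin δ ≈ 0.670, b = sin(fδ)/sin δ ≈ 0.336.
p = a·p₁ + b·p₂ ≈ (-0.109, 0.911, -0.397); φ = arcsin(p_z) ≈ -23.41°, λ = atan2(p_y, p_x) ≈ 96.84°.

≈ (23°S, 97°E)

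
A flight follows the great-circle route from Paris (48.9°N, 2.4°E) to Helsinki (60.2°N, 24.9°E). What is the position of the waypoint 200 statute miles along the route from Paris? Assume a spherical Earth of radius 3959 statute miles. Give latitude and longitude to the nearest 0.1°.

Write both endpoints as unit vectors p₁, p₂ with components (cos φ cos λ, cos φ sin λ, sin φ).
The central angle between the endpoints is δ = arccos(p₁·p₂) ≈ 0.299 rad (17.1°). The total great-circle distance is δ·R ≈ 0.299 × 3959 ≈ 1182 mi, so the target fraction is f = 200/1182 ≈ 0.169.
Interpolate at f ≈ 0.169 with slerp weights a = sin((1−f)δ)/sin δ ≈ 0.835, b = sin(fδ)/sin δ ≈ 0.172.
p = a·p₁ + b·p₂ ≈ (0.626, 0.059, 0.778); φ = arcsin(p_z) ≈ 51.07°, λ = atan2(p_y, p_x) ≈ 5.38°.

≈ 51.1°N, 5.4°E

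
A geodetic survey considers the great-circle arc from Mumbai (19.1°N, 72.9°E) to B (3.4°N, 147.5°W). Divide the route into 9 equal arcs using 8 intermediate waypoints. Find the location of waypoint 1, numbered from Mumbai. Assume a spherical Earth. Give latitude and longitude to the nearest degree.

From cos δ = sin φ₁ sin φ₂ + cos φ₁ cos φ₂ cos Δλ, the central angle is δ ≈ 2.345 rad (134.3°).
Interpolate at f = 1/9 with slerp weights a = sin((1−f)δ)/sin δ ≈ 1.218, b = sin(fδ)/sin δ ≈ 0.360.
p = a·p₁ + b·p₂ ≈ (0.035, 0.907, 0.420); φ = arcsin(p_z) ≈ 24.83°, λ = atan2(p_y, p_x) ≈ 87.78°.

≈ (25°N, 88°E)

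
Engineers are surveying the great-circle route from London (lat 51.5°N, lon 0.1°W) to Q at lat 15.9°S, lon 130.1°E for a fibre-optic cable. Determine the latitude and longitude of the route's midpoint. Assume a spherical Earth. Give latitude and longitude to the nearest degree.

From cos δ = sin φ₁ sin φ₂ + cos φ₁ cos φ₂ cos Δλ, the central angle is δ ≈ 2.215 rad (126.9°).
Interpolate at f = 1/2 with slerp weights a = sin((1−f)δ)/sin δ ≈ 1.119, b = sin(fδ)/sin δ ≈ 1.119.
p = a·p₁ + b·p₂ ≈ (0.003, 0.822, 0.569); φ = arcsin(p_z) ≈ 34.70°, λ = atan2(p_y, p_x) ≈ 89.76°.

≈ lat 35°N, lon 90°E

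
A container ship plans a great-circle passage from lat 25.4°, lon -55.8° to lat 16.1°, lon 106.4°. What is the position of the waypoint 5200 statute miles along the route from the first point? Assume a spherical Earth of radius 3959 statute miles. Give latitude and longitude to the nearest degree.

≈ lat 65°, lon 54°

From cos δ = sin φ₁ sin φ₂ + cos φ₁ cos φ₂ cos Δλ, the central angle is δ ≈ 2.357 rad (135.0°). The total great-circle distance is δ·R ≈ 2.357 × 3959 ≈ 9330 mi, so the target fraction is f = 5200/9330 ≈ 0.557.
Interpolate at f ≈ 0.557 with slerp weights a = sin((1−f)δ)/sin δ ≈ 1.222, b = sin(fδ)/sin δ ≈ 1.368.
p = a·p₁ + b·p₂ ≈ (0.250, 0.348, 0.904); φ = arcsin(p_z) ≈ 64.66°, λ = atan2(p_y, p_x) ≈ 54.34°.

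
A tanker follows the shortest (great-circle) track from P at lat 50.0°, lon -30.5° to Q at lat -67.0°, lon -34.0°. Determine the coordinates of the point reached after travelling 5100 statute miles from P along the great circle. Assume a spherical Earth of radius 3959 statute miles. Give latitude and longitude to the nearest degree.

≈ lat -24°, lon -32°

Write both endpoints as unit vectors p₁, p₂ with components (cos φ cos λ, cos φ sin λ, sin φ).
The central angle between the endpoints is δ = arccos(p₁·p₂) ≈ 2.043 rad (117.0°). The total great-circle distance is δ·R ≈ 2.043 × 3959 ≈ 8086 mi, so the target fraction is f = 5100/8086 ≈ 0.631.
Interpolate at f ≈ 0.631 with slerp weights a = sin((1−f)δ)/sin δ ≈ 0.769, b = sin(fδ)/sin δ ≈ 1.078.
p = a·p₁ + b·p₂ ≈ (0.775, -0.486, -0.403); φ = arcsin(p_z) ≈ -23.79°, λ = atan2(p_y, p_x) ≈ -32.11°.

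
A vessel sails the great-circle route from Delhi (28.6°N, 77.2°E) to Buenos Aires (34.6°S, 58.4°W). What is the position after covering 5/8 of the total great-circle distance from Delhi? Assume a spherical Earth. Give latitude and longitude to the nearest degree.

The haversine formula gives a central angle δ ≈ 2.479 rad (142.0°) between the endpoints.
Interpolate at f = 5/8 with slerp weights a = sin((1−f)δ)/sin δ ≈ 1.302, b = sin(fδ)/sin δ ≈ 1.624.
p = a·p₁ + b·p₂ ≈ (0.954, -0.024, -0.299); φ = arcsin(p_z) ≈ -17.41°, λ = atan2(p_y, p_x) ≈ -1.45°.

≈ 17°S, 1°W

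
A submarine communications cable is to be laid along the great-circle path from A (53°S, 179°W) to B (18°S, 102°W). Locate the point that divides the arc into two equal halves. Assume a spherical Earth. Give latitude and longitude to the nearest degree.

Convert each endpoint to a unit vector on the sphere (x = cos φ cos λ, y = cos φ sin λ, z = sin φ).
The central angle between the endpoints is δ = arccos(p₁·p₂) ≈ 1.186 rad (67.9°).
Interpolate at f = 1/2 with slerp weights a = sin((1−f)δ)/sin δ ≈ 0.603, b = sin(fδ)/sin δ ≈ 0.603.
p = a·p₁ + b·p₂ ≈ (-0.482, -0.567, -0.668); φ = arcsin(p_z) ≈ -41.90°, λ = atan2(p_y, p_x) ≈ -130.36°.

≈ (42°S, 130°W)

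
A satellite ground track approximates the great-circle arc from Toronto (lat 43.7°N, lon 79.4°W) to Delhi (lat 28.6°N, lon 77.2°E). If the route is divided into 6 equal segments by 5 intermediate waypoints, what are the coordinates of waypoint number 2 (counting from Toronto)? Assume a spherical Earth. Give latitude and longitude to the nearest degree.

The haversine formula gives a central angle δ ≈ 1.825 rad (104.6°) between the endpoints.
Interpolate at f = 2/6 with slerp weights a = sin((1−f)δ)/sin δ ≈ 0.969, b = sin(fδ)/sin δ ≈ 0.591.
p = a·p₁ + b·p₂ ≈ (0.244, -0.183, 0.952); φ = arcsin(p_z) ≈ 72.25°, λ = atan2(p_y, p_x) ≈ -36.91°.

≈ lat 72°N, lon 37°W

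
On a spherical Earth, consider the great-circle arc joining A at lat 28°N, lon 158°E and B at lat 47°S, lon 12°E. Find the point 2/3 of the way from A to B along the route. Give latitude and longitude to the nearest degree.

≈ lat 43°S, lon 84°E

Convert each endpoint to a unit vector on the sphere (x = cos φ cos λ, y = cos φ sin λ, z = sin φ).
The central angle between the endpoints is δ = arccos(p₁·p₂) ≈ 2.573 rad (147.4°).
Interpolate at f = 2/3 with slerp weights a = sin((1−f)δ)/sin δ ≈ 1.404, b = sin(fδ)/sin δ ≈ 1.837.
p = a·p₁ + b·p₂ ≈ (0.076, 0.725, -0.685); φ = arcsin(p_z) ≈ -43.20°, λ = atan2(p_y, p_x) ≈ 84.00°.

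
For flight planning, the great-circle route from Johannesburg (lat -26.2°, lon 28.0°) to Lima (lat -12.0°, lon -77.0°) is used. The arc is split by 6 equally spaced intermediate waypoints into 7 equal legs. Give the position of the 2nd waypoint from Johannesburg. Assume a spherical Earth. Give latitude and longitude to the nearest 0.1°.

Write both endpoints as unit vectors p₁, p₂ with components (cos φ cos λ, cos φ sin λ, sin φ).
The central angle between the endpoints is δ = arccos(p₁·p₂) ≈ 1.707 rad (97.8°).
Interpolate at f = 2/7 with slerp weights a = sin((1−f)δ)/sin δ ≈ 0.947, b = sin(fδ)/sin δ ≈ 0.473.
p = a·p₁ + b·p₂ ≈ (0.855, -0.052, -0.517); φ = arcsin(p_z) ≈ -31.11°, λ = atan2(p_y, p_x) ≈ -3.45°.

≈ lat -31.1°, lon -3.5°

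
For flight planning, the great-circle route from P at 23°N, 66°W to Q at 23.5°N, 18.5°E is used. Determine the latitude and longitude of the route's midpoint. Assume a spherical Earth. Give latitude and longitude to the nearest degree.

≈ 30°N, 24°W

The haversine formula gives a central angle δ ≈ 1.332 rad (76.3°) between the endpoints.
Interpolate at f = 1/2 with slerp weights a = sin((1−f)δ)/sin δ ≈ 0.636, b = sin(fδ)/sin δ ≈ 0.636.
p = a·p₁ + b·p₂ ≈ (0.791, -0.350, 0.502); φ = arcsin(p_z) ≈ 30.13°, λ = atan2(p_y, p_x) ≈ -23.85°.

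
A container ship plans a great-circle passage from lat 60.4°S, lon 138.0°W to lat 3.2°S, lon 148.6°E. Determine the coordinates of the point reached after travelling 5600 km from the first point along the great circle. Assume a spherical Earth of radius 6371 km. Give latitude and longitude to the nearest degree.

≈ lat 28°S, lon 164°E

The haversine formula gives a central angle δ ≈ 1.380 rad (79.1°) between the endpoints. The total great-circle distance is δ·R ≈ 1.380 × 6371 ≈ 8793 km, so the target fraction is f = 5600/8793 ≈ 0.637.
Interpolate at f ≈ 0.637 with slerp weights a = sin((1−f)δ)/sin δ ≈ 0.489, b = sin(fδ)/sin δ ≈ 0.784.
p = a·p₁ + b·p₂ ≈ (-0.848, 0.246, -0.469); φ = arcsin(p_z) ≈ -27.99°, λ = atan2(p_y, p_x) ≈ 163.81°.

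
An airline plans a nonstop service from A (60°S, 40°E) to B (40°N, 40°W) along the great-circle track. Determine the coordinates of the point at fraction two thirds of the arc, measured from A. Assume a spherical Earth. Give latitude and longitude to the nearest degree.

≈ (5°N, 19°W)

Write both endpoints as unit vectors p₁, p₂ with components (cos φ cos λ, cos φ sin λ, sin φ).
The central angle between the endpoints is δ = arccos(p₁·p₂) ≈ 2.083 rad (119.4°).
Interpolate at f = 2/3 with slerp weights a = sin((1−f)δ)/sin δ ≈ 0.734, b = sin(fδ)/sin δ ≈ 1.128.
p = a·p₁ + b·p₂ ≈ (0.943, -0.320, 0.089); φ = arcsin(p_z) ≈ 5.13°, λ = atan2(p_y, p_x) ≈ -18.72°.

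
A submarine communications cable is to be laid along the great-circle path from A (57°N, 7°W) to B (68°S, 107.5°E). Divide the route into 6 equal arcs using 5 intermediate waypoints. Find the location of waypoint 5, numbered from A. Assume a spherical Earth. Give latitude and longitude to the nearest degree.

Convert each endpoint to a unit vector on the sphere (x = cos φ cos λ, y = cos φ sin λ, z = sin φ).
The central angle between the endpoints is δ = arccos(p₁·p₂) ≈ 2.610 rad (149.6°).
Interpolate at f = 5/6 with slerp weights a = sin((1−f)δ)/sin δ ≈ 0.832, b = sin(fδ)/sin δ ≈ 1.624.
p = a·p₁ + b·p₂ ≈ (0.267, 0.525, -0.808); φ = arcsin(p_z) ≈ -53.92°, λ = atan2(p_y, p_x) ≈ 63.06°.

≈ (54°S, 63°E)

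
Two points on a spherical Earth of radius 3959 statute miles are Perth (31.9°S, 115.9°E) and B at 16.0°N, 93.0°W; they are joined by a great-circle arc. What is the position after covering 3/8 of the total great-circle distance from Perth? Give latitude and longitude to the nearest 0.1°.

≈ 35.9°S, 175.4°W

From cos δ = sin φ₁ sin φ₂ + cos φ₁ cos φ₂ cos Δλ, the central angle is δ ≈ 2.606 rad (149.3°).
Interpolate at f = 3/8 with slerp weights a = sin((1−f)δ)/sin δ ≈ 1.957, b = sin(fδ)/sin δ ≈ 1.625.
p = a·p₁ + b·p₂ ≈ (-0.808, -0.065, -0.586); φ = arcsin(p_z) ≈ -35.89°, λ = atan2(p_y, p_x) ≈ -175.36°.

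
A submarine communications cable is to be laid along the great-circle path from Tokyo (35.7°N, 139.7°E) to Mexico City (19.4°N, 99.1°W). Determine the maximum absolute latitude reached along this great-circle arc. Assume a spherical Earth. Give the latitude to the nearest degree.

The great circle lies in the plane with unit normal n̂ = (p₁ × p₂)/|p₁ × p₂|.
Here n̂_z ≈ +0.669; the vertex latitude is φ_max = arccos|n̂_z| ≈ 48.0°.
Check via Clairaut: cos φ_max = |cos φ₁| · sin C = cos(35.7°)·sin(55.5°) ≈ 0.669, again giving ≈ 48.0°.

≈ 48°N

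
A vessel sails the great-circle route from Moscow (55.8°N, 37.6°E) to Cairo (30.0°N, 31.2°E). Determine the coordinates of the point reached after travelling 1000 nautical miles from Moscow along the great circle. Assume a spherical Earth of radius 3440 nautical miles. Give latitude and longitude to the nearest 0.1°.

≈ 39.4°N, 32.9°E

Convert each endpoint to a unit vector on the sphere (x = cos φ cos λ, y = cos φ sin λ, z = sin φ).
The central angle between the endpoints is δ = arccos(p₁·p₂) ≈ 0.457 rad (26.2°). The total great-circle distance is δ·R ≈ 0.457 × 3440 ≈ 1573 nmi, so the target fraction is f = 1000/1573 ≈ 0.636.
Interpolate at f ≈ 0.636 with slerp weights a = sin((1−f)δ)/sin δ ≈ 0.375, b = sin(fδ)/sin δ ≈ 0.649.
p = a·p₁ + b·p₂ ≈ (0.648, 0.420, 0.635); φ = arcsin(p_z) ≈ 39.43°, λ = atan2(p_y, p_x) ≈ 32.95°.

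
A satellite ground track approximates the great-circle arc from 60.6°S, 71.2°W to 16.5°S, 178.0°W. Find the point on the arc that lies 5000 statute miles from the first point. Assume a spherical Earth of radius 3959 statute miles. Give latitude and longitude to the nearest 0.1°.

≈ 26.3°S, 172.1°W

Convert each endpoint to a unit vector on the sphere (x = cos φ cos λ, y = cos φ sin λ, z = sin φ).
The central angle between the endpoints is δ = arccos(p₁·p₂) ≈ 1.459 rad (83.6°). The total great-circle distance is δ·R ≈ 1.459 × 3959 ≈ 5777 mi, so the target fraction is f = 5000/5777 ≈ 0.866.
Interpolate at f ≈ 0.866 with slerp weights a = sin((1−f)δ)/sin δ ≈ 0.196, b = sin(fδ)/sin δ ≈ 0.959.
p = a·p₁ + b·p₂ ≈ (-0.888, -0.123, -0.443); φ = arcsin(p_z) ≈ -26.31°, λ = atan2(p_y, p_x) ≈ -172.10°.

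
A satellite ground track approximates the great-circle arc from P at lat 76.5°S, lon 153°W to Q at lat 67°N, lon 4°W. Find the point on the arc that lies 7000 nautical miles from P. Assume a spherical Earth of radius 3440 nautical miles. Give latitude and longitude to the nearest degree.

≈ lat 20°N, lon 29°W

Convert each endpoint to a unit vector on the sphere (x = cos φ cos λ, y = cos φ sin λ, z = sin φ).
The central angle between the endpoints is δ = arccos(p₁·p₂) ≈ 2.910 rad (166.7°). The total great-circle distance is δ·R ≈ 2.910 × 3440 ≈ 10010 nmi, so the target fraction is f = 7000/10010 ≈ 0.699.
Interpolate at f ≈ 0.699 with slerp weights a = sin((1−f)δ)/sin δ ≈ 3.341, b = sin(fδ)/sin δ ≈ 3.893.
p = a·p₁ + b·p₂ ≈ (0.822, -0.460, 0.335); φ = arcsin(p_z) ≈ 19.55°, λ = atan2(p_y, p_x) ≈ -29.23°.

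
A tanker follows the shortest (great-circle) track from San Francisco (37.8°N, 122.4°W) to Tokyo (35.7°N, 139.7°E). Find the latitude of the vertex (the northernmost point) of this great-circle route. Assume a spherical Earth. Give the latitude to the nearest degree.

≈ 49°N

The great circle lies in the plane with unit normal n̂ = (p₁ × p₂)/|p₁ × p₂|.
Here n̂_z ≈ -0.660; the vertex latitude is φ_max = arccos|n̂_z| ≈ 48.7°.
Check via Clairaut: cos φ_max = |cos φ₁| · sin C = cos(37.8°)·sin(56.6°) ≈ 0.660, again giving ≈ 48.7°.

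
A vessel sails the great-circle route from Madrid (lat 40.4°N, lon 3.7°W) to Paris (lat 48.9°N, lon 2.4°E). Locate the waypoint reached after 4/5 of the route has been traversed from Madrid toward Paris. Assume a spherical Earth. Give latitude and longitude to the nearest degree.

The haversine formula gives a central angle δ ≈ 0.166 rad (9.5°) between the endpoints.
Interpolate at f = 4/5 with slerp weights a = sin((1−f)δ)/sin δ ≈ 0.201, b = sin(fδ)/sin δ ≈ 0.801.
p = a·p₁ + b·p₂ ≈ (0.679, 0.012, 0.734); φ = arcsin(p_z) ≈ 47.23°, λ = atan2(p_y, p_x) ≈ 1.03°.

≈ lat 47°N, lon 1°E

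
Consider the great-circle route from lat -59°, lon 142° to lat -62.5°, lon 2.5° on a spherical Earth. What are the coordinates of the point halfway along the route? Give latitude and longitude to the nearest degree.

≈ lat -79°, lon 81°

From cos δ = sin φ₁ sin φ₂ + cos φ₁ cos φ₂ cos Δλ, the central angle is δ ≈ 0.953 rad (54.6°).
Interpolate at f = 1/2 with slerp weights a = sin((1−f)δ)/sin δ ≈ 0.563, b = sin(fδ)/sin δ ≈ 0.563.
p = a·p₁ + b·p₂ ≈ (0.031, 0.190, -0.981); φ = arcsin(p_z) ≈ -78.91°, λ = atan2(p_y, p_x) ≈ 80.66°.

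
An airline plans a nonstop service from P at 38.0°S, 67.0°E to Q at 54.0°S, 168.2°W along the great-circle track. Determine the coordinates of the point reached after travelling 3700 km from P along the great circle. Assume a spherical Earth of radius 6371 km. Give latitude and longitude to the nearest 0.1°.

Convert each endpoint to a unit vector on the sphere (x = cos φ cos λ, y = cos φ sin λ, z = sin φ).
The central angle between the endpoints is δ = arccos(p₁·p₂) ≈ 1.335 rad (76.5°). The total great-circle distance is δ·R ≈ 1.335 × 6371 ≈ 8505 km, so the target fraction is f = 3700/8505 ≈ 0.435.
Interpolate at f ≈ 0.435 with slerp weights a = sin((1−f)δ)/sin δ ≈ 0.704, b = sin(fδ)/sin δ ≈ 0.564.
p = a·p₁ + b·p₂ ≈ (-0.108, 0.443, -0.890); φ = arcsin(p_z) ≈ -62.88°, λ = atan2(p_y, p_x) ≈ 103.69°.

≈ 62.9°S, 103.7°E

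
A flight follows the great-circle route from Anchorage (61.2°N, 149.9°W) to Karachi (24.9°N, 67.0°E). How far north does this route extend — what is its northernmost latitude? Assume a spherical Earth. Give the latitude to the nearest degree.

≈ 75°N

The great circle lies in the plane with unit normal n̂ = (p₁ × p₂)/|p₁ × p₂|.
Here n̂_z ≈ -0.262; the vertex latitude is φ_max = arccos|n̂_z| ≈ 74.8°.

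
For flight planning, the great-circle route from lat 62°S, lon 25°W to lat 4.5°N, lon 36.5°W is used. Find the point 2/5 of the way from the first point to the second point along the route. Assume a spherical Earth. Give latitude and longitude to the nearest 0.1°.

≈ lat 35.5°S, lon 31.9°W

Convert each endpoint to a unit vector on the sphere (x = cos φ cos λ, y = cos φ sin λ, z = sin φ).
The central angle between the endpoints is δ = arccos(p₁·p₂) ≈ 1.171 rad (67.1°).
Interpolate at f = 2/5 with slerp weights a = sin((1−f)δ)/sin δ ≈ 0.701, b = sin(fδ)/sin δ ≈ 0.490.
p = a·p₁ + b·p₂ ≈ (0.691, -0.430, -0.581); φ = arcsin(p_z) ≈ -35.52°, λ = atan2(p_y, p_x) ≈ -31.87°.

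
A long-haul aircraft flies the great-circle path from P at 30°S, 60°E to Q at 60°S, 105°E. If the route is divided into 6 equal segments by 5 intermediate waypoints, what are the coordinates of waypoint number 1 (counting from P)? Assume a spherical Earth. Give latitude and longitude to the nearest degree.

The haversine formula gives a central angle δ ≈ 0.739 rad (42.3°) between the endpoints.
Interpolate at f = 1/6 with slerp weights a = sin((1−f)δ)/sin δ ≈ 0.858, b = sin(fδ)/sin δ ≈ 0.182.
p = a·p₁ + b·p₂ ≈ (0.348, 0.731, -0.587); φ = arcsin(p_z) ≈ -35.93°, λ = atan2(p_y, p_x) ≈ 64.57°.

≈ 36°S, 65°E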